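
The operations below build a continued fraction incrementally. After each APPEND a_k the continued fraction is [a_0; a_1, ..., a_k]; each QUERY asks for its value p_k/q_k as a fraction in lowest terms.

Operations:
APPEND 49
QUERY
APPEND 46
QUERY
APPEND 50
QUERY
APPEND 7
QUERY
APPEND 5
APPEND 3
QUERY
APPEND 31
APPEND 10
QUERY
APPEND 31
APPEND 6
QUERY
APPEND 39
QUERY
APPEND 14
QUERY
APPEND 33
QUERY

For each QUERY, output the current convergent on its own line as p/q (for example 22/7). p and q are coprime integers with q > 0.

APPEND 49: p_0 = 49·1 + 0 = 49, q_0 = 49·0 + 1 = 1 → 49/1
APPEND 46: p_1 = 46·49 + 1 = 2255, q_1 = 46·1 + 0 = 46 → 2255/46
APPEND 50: p_2 = 50·2255 + 49 = 112799, q_2 = 50·46 + 1 = 2301 → 112799/2301
APPEND 7: p_3 = 7·112799 + 2255 = 791848, q_3 = 7·2301 + 46 = 16153 → 791848/16153
APPEND 5: p_4 = 5·791848 + 112799 = 4072039, q_4 = 5·16153 + 2301 = 83066 → 4072039/83066
APPEND 3: p_5 = 3·4072039 + 791848 = 13007965, q_5 = 3·83066 + 16153 = 265351 → 13007965/265351
APPEND 31: p_6 = 31·13007965 + 4072039 = 407318954, q_6 = 31·265351 + 83066 = 8308947 → 407318954/8308947
APPEND 10: p_7 = 10·407318954 + 13007965 = 4086197505, q_7 = 10·8308947 + 265351 = 83354821 → 4086197505/83354821
APPEND 31: p_8 = 31·4086197505 + 407318954 = 127079441609, q_8 = 31·83354821 + 8308947 = 2592308398 → 127079441609/2592308398
APPEND 6: p_9 = 6·127079441609 + 4086197505 = 766562847159, q_9 = 6·2592308398 + 83354821 = 15637205209 → 766562847159/15637205209
APPEND 39: p_10 = 39·766562847159 + 127079441609 = 30023030480810, q_10 = 39·15637205209 + 2592308398 = 612443311549 → 30023030480810/612443311549
APPEND 14: p_11 = 14·30023030480810 + 766562847159 = 421088989578499, q_11 = 14·612443311549 + 15637205209 = 8589843566895 → 421088989578499/8589843566895
APPEND 33: p_12 = 33·421088989578499 + 30023030480810 = 13925959686571277, q_12 = 33·8589843566895 + 612443311549 = 284077281019084 → 13925959686571277/284077281019084

49/1
2255/46
112799/2301
791848/16153
13007965/265351
4086197505/83354821
766562847159/15637205209
30023030480810/612443311549
421088989578499/8589843566895
13925959686571277/284077281019084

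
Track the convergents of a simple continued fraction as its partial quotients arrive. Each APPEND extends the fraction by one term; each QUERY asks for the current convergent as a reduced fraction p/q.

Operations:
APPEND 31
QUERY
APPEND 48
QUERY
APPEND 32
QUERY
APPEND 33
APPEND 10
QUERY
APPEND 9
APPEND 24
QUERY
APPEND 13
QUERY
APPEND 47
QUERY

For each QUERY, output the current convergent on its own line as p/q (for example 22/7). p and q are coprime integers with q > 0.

APPEND 31: p_0 = 31·1 + 0 = 31, q_0 = 31·0 + 1 = 1 → 31/1
APPEND 48: p_1 = 48·31 + 1 = 1489, q_1 = 48·1 + 0 = 48 → 1489/48
APPEND 32: p_2 = 32·1489 + 31 = 47679, q_2 = 32·48 + 1 = 1537 → 47679/1537
APPEND 33: p_3 = 33·47679 + 1489 = 1574896, q_3 = 33·1537 + 48 = 50769 → 1574896/50769
APPEND 10: p_4 = 10·1574896 + 47679 = 15796639, q_4 = 10·50769 + 1537 = 509227 → 15796639/509227
APPEND 9: p_5 = 9·15796639 + 1574896 = 143744647, q_5 = 9·509227 + 50769 = 4633812 → 143744647/4633812
APPEND 24: p_6 = 24·143744647 + 15796639 = 3465668167, q_6 = 24·4633812 + 509227 = 111720715 → 3465668167/111720715
APPEND 13: p_7 = 13·3465668167 + 143744647 = 45197430818, q_7 = 13·111720715 + 4633812 = 1457003107 → 45197430818/1457003107
APPEND 47: p_8 = 47·45197430818 + 3465668167 = 2127744916613, q_8 = 47·1457003107 + 111720715 = 68590866744 → 2127744916613/68590866744

31/1
1489/48
47679/1537
15796639/509227
3465668167/111720715
45197430818/1457003107
2127744916613/68590866744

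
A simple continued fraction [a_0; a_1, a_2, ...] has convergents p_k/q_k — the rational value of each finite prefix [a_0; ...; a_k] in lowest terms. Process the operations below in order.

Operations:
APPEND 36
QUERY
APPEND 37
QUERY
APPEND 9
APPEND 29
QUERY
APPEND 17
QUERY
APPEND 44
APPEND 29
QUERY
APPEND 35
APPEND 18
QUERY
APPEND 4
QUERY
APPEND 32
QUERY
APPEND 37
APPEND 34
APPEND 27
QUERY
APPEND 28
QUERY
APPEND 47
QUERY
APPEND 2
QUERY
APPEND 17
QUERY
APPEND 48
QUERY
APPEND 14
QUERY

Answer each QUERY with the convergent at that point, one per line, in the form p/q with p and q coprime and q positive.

APPEND 36: p_0 = 36·1 + 0 = 36, q_0 = 36·0 + 1 = 1 → 36/1
APPEND 37: p_1 = 37·36 + 1 = 1333, q_1 = 37·1 + 0 = 37 → 1333/37
APPEND 9: p_2 = 9·1333 + 36 = 12033, q_2 = 9·37 + 1 = 334 → 12033/334
APPEND 29: p_3 = 29·12033 + 1333 = 350290, q_3 = 29·334 + 37 = 9723 → 350290/9723
APPEND 17: p_4 = 17·350290 + 12033 = 5966963, q_4 = 17·9723 + 334 = 165625 → 5966963/165625
APPEND 44: p_5 = 44·5966963 + 350290 = 262896662, q_5 = 44·165625 + 9723 = 7297223 → 262896662/7297223
APPEND 29: p_6 = 29·262896662 + 5966963 = 7629970161, q_6 = 29·7297223 + 165625 = 211785092 → 7629970161/211785092
APPEND 35: p_7 = 35·7629970161 + 262896662 = 267311852297, q_7 = 35·211785092 + 7297223 = 7419775443 → 267311852297/7419775443
APPEND 18: p_8 = 18·267311852297 + 7629970161 = 4819243311507, q_8 = 18·7419775443 + 211785092 = 133767743066 → 4819243311507/133767743066
APPEND 4: p_9 = 4·4819243311507 + 267311852297 = 19544285098325, q_9 = 4·133767743066 + 7419775443 = 542490747707 → 19544285098325/542490747707
APPEND 32: p_10 = 32·19544285098325 + 4819243311507 = 630236366457907, q_10 = 32·542490747707 + 133767743066 = 17493471669690 → 630236366457907/17493471669690
APPEND 37: p_11 = 37·630236366457907 + 19544285098325 = 23338289844040884, q_11 = 37·17493471669690 + 542490747707 = 647800942526237 → 23338289844040884/647800942526237
APPEND 34: p_12 = 34·23338289844040884 + 630236366457907 = 794132091063847963, q_12 = 34·647800942526237 + 17493471669690 = 22042725517561748 → 794132091063847963/22042725517561748
APPEND 27: p_13 = 27·794132091063847963 + 23338289844040884 = 21464904748567935885, q_13 = 27·22042725517561748 + 647800942526237 = 595801389916693433 → 21464904748567935885/595801389916693433
APPEND 28: p_14 = 28·21464904748567935885 + 794132091063847963 = 601811465050966052743, q_14 = 28·595801389916693433 + 22042725517561748 = 16704481643184977872 → 601811465050966052743/16704481643184977872
APPEND 47: p_15 = 47·601811465050966052743 + 21464904748567935885 = 28306603762143972414806, q_15 = 47·16704481643184977872 + 595801389916693433 = 785706438619610653417 → 28306603762143972414806/785706438619610653417
APPEND 2: p_16 = 2·28306603762143972414806 + 601811465050966052743 = 57215018989338910882355, q_16 = 2·785706438619610653417 + 16704481643184977872 = 1588117358882406284706 → 57215018989338910882355/1588117358882406284706
APPEND 17: p_17 = 17·57215018989338910882355 + 28306603762143972414806 = 1000961926580905457414841, q_17 = 17·1588117358882406284706 + 785706438619610653417 = 27783701539620517493419 → 1000961926580905457414841/27783701539620517493419
APPEND 48: p_18 = 48·1000961926580905457414841 + 57215018989338910882355 = 48103387494872800866794723, q_18 = 48·27783701539620517493419 + 1588117358882406284706 = 1335205791260667245968818 → 48103387494872800866794723/1335205791260667245968818
APPEND 14: p_19 = 14·48103387494872800866794723 + 1000961926580905457414841 = 674448386854800117592540963, q_19 = 14·1335205791260667245968818 + 27783701539620517493419 = 18720664779188961961056871 → 674448386854800117592540963/18720664779188961961056871

36/1
1333/37
350290/9723
5966963/165625
7629970161/211785092
4819243311507/133767743066
19544285098325/542490747707
630236366457907/17493471669690
21464904748567935885/595801389916693433
601811465050966052743/16704481643184977872
28306603762143972414806/785706438619610653417
57215018989338910882355/1588117358882406284706
1000961926580905457414841/27783701539620517493419
48103387494872800866794723/1335205791260667245968818
674448386854800117592540963/18720664779188961961056871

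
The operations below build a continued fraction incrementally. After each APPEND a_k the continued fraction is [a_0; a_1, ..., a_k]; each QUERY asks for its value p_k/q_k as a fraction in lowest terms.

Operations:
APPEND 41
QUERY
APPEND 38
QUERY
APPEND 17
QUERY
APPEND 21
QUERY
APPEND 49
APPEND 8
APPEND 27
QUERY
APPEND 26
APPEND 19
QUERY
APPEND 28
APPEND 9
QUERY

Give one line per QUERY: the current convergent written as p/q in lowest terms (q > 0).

APPEND 41: p_0 = 41·1 + 0 = 41, q_0 = 41·0 + 1 = 1 → 41/1
APPEND 38: p_1 = 38·41 + 1 = 1559, q_1 = 38·1 + 0 = 38 → 1559/38
APPEND 17: p_2 = 17·1559 + 41 = 26544, q_2 = 17·38 + 1 = 647 → 26544/647
APPEND 21: p_3 = 21·26544 + 1559 = 558983, q_3 = 21·647 + 38 = 13625 → 558983/13625
APPEND 49: p_4 = 49·558983 + 26544 = 27416711, q_4 = 49·13625 + 647 = 668272 → 27416711/668272
APPEND 8: p_5 = 8·27416711 + 558983 = 219892671, q_5 = 8·668272 + 13625 = 5359801 → 219892671/5359801
APPEND 27: p_6 = 27·219892671 + 27416711 = 5964518828, q_6 = 27·5359801 + 668272 = 145382899 → 5964518828/145382899
APPEND 26: p_7 = 26·5964518828 + 219892671 = 155297382199, q_7 = 26·145382899 + 5359801 = 3785315175 → 155297382199/3785315175
APPEND 19: p_8 = 19·155297382199 + 5964518828 = 2956614780609, q_8 = 19·3785315175 + 145382899 = 72066371224 → 2956614780609/72066371224
APPEND 28: p_9 = 28·2956614780609 + 155297382199 = 82940511239251, q_9 = 28·72066371224 + 3785315175 = 2021643709447 → 82940511239251/2021643709447
APPEND 9: p_10 = 9·82940511239251 + 2956614780609 = 749421215933868, q_10 = 9·2021643709447 + 72066371224 = 18266859756247 → 749421215933868/18266859756247

41/1
1559/38
26544/647
558983/13625
5964518828/145382899
2956614780609/72066371224
749421215933868/18266859756247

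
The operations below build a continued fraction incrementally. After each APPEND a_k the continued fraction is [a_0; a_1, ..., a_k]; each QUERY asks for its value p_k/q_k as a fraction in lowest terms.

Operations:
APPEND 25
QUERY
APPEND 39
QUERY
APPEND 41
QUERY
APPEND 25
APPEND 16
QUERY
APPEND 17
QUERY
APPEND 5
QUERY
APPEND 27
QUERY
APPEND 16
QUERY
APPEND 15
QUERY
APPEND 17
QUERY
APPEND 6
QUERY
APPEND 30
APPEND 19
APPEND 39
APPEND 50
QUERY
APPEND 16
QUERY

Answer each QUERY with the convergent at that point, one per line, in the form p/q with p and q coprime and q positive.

APPEND 25: p_0 = 25·1 + 0 = 25, q_0 = 25·0 + 1 = 1 → 25/1
APPEND 39: p_1 = 39·25 + 1 = 976, q_1 = 39·1 + 0 = 39 → 976/39
APPEND 41: p_2 = 41·976 + 25 = 40041, q_2 = 41·39 + 1 = 1600 → 40041/1600
APPEND 25: p_3 = 25·40041 + 976 = 1002001, q_3 = 25·1600 + 39 = 40039 → 1002001/40039
APPEND 16: p_4 = 16·1002001 + 40041 = 16072057, q_4 = 16·40039 + 1600 = 642224 → 16072057/642224
APPEND 17: p_5 = 17·16072057 + 1002001 = 274226970, q_5 = 17·642224 + 40039 = 10957847 → 274226970/10957847
APPEND 5: p_6 = 5·274226970 + 16072057 = 1387206907, q_6 = 5·10957847 + 642224 = 55431459 → 1387206907/55431459
APPEND 27: p_7 = 27·1387206907 + 274226970 = 37728813459, q_7 = 27·55431459 + 10957847 = 1507607240 → 37728813459/1507607240
APPEND 16: p_8 = 16·37728813459 + 1387206907 = 605048222251, q_8 = 16·1507607240 + 55431459 = 24177147299 → 605048222251/24177147299
APPEND 15: p_9 = 15·605048222251 + 37728813459 = 9113452147224, q_9 = 15·24177147299 + 1507607240 = 364164816725 → 9113452147224/364164816725
APPEND 17: p_10 = 17·9113452147224 + 605048222251 = 155533734725059, q_10 = 17·364164816725 + 24177147299 = 6214979031624 → 155533734725059/6214979031624
APPEND 6: p_11 = 6·155533734725059 + 9113452147224 = 942315860497578, q_11 = 6·6214979031624 + 364164816725 = 37654039006469 → 942315860497578/37654039006469
APPEND 30: p_12 = 30·942315860497578 + 155533734725059 = 28425009549652399, q_12 = 30·37654039006469 + 6214979031624 = 1135836149225694 → 28425009549652399/1135836149225694
APPEND 19: p_13 = 19·28425009549652399 + 942315860497578 = 541017497303893159, q_13 = 19·1135836149225694 + 37654039006469 = 21618540874294655 → 541017497303893159/21618540874294655
APPEND 39: p_14 = 39·541017497303893159 + 28425009549652399 = 21128107404401485600, q_14 = 39·21618540874294655 + 1135836149225694 = 844258930246717239 → 21128107404401485600/844258930246717239
APPEND 50: p_15 = 50·21128107404401485600 + 541017497303893159 = 1056946387717378173159, q_15 = 50·844258930246717239 + 21618540874294655 = 42234565053210156605 → 1056946387717378173159/42234565053210156605
APPEND 16: p_16 = 16·1056946387717378173159 + 21128107404401485600 = 16932270310882452256144, q_16 = 16·42234565053210156605 + 844258930246717239 = 676597299781609222919 → 16932270310882452256144/676597299781609222919

25/1
976/39
40041/1600
16072057/642224
274226970/10957847
1387206907/55431459
37728813459/1507607240
605048222251/24177147299
9113452147224/364164816725
155533734725059/6214979031624
942315860497578/37654039006469
1056946387717378173159/42234565053210156605
16932270310882452256144/676597299781609222919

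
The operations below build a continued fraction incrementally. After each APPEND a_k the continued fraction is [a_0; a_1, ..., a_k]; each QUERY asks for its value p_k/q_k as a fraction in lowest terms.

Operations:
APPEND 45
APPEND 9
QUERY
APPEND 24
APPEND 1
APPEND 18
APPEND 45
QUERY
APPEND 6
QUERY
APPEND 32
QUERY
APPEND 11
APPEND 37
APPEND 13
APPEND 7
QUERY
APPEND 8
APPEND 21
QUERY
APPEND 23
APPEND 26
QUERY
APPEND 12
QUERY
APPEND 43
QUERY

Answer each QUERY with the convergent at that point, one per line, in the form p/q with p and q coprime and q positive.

406/9
8708650/193051
52445199/1162591
1686955018/37395963
63630329665823/1410539954220
10942346048162435/242566970419527
6567934168976961037/145596189909491815
79067402020913101621/1752744802873096868
3406466221068240330740/75513622713452657139

APPEND 45: p_0 = 45·1 + 0 = 45, q_0 = 45·0 + 1 = 1 → 45/1
APPEND 9: p_1 = 9·45 + 1 = 406, q_1 = 9·1 + 0 = 9 → 406/9
APPEND 24: p_2 = 24·406 + 45 = 9789, q_2 = 24·9 + 1 = 217 → 9789/217
APPEND 1: p_3 = 1·9789 + 406 = 10195, q_3 = 1·217 + 9 = 226 → 10195/226
APPEND 18: p_4 = 18·10195 + 9789 = 193299, q_4 = 18·226 + 217 = 4285 → 193299/4285
APPEND 45: p_5 = 45·193299 + 10195 = 8708650, q_5 = 45·4285 + 226 = 193051 → 8708650/193051
APPEND 6: p_6 = 6·8708650 + 193299 = 52445199, q_6 = 6·193051 + 4285 = 1162591 → 52445199/1162591
APPEND 32: p_7 = 32·52445199 + 8708650 = 1686955018, q_7 = 32·1162591 + 193051 = 37395963 → 1686955018/37395963
APPEND 11: p_8 = 11·1686955018 + 52445199 = 18608950397, q_8 = 11·37395963 + 1162591 = 412518184 → 18608950397/412518184
APPEND 37: p_9 = 37·18608950397 + 1686955018 = 690218119707, q_9 = 37·412518184 + 37395963 = 15300568771 → 690218119707/15300568771
APPEND 13: p_10 = 13·690218119707 + 18608950397 = 8991444506588, q_10 = 13·15300568771 + 412518184 = 199319912207 → 8991444506588/199319912207
APPEND 7: p_11 = 7·8991444506588 + 690218119707 = 63630329665823, q_11 = 7·199319912207 + 15300568771 = 1410539954220 → 63630329665823/1410539954220
APPEND 8: p_12 = 8·63630329665823 + 8991444506588 = 518034081833172, q_12 = 8·1410539954220 + 199319912207 = 11483639545967 → 518034081833172/11483639545967
APPEND 21: p_13 = 21·518034081833172 + 63630329665823 = 10942346048162435, q_13 = 21·11483639545967 + 1410539954220 = 242566970419527 → 10942346048162435/242566970419527
APPEND 23: p_14 = 23·10942346048162435 + 518034081833172 = 252191993189569177, q_14 = 23·242566970419527 + 11483639545967 = 5590523959195088 → 252191993189569177/5590523959195088
APPEND 26: p_15 = 26·252191993189569177 + 10942346048162435 = 6567934168976961037, q_15 = 26·5590523959195088 + 242566970419527 = 145596189909491815 → 6567934168976961037/145596189909491815
APPEND 12: p_16 = 12·6567934168976961037 + 252191993189569177 = 79067402020913101621, q_16 = 12·145596189909491815 + 5590523959195088 = 1752744802873096868 → 79067402020913101621/1752744802873096868
APPEND 43: p_17 = 43·79067402020913101621 + 6567934168976961037 = 3406466221068240330740, q_17 = 43·1752744802873096868 + 145596189909491815 = 75513622713452657139 → 3406466221068240330740/75513622713452657139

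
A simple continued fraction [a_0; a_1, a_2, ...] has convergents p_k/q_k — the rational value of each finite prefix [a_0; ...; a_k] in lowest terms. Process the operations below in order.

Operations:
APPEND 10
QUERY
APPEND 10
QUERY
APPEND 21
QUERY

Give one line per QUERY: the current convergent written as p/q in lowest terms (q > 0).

10/1
101/10
2131/211

APPEND 10: p_0 = 10·1 + 0 = 10, q_0 = 10·0 + 1 = 1 → 10/1
APPEND 10: p_1 = 10·10 + 1 = 101, q_1 = 10·1 + 0 = 10 → 101/10
APPEND 21: p_2 = 21·101 + 10 = 2131, q_2 = 21·10 + 1 = 211 → 2131/211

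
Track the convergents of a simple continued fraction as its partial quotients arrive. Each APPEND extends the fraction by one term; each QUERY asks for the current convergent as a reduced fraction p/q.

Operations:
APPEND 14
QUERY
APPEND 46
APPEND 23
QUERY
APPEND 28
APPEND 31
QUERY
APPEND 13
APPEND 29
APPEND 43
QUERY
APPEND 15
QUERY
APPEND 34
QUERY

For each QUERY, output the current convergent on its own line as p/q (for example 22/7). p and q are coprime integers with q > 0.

14/1
14849/1059
12923776/921697
210750752608/15030308203
3166158552541/225803885753
107860141539002/7692362423805

APPEND 14: p_0 = 14·1 + 0 = 14, q_0 = 14·0 + 1 = 1 → 14/1
APPEND 46: p_1 = 46·14 + 1 = 645, q_1 = 46·1 + 0 = 46 → 645/46
APPEND 23: p_2 = 23·645 + 14 = 14849, q_2 = 23·46 + 1 = 1059 → 14849/1059
APPEND 28: p_3 = 28·14849 + 645 = 416417, q_3 = 28·1059 + 46 = 29698 → 416417/29698
APPEND 31: p_4 = 31·416417 + 14849 = 12923776, q_4 = 31·29698 + 1059 = 921697 → 12923776/921697
APPEND 13: p_5 = 13·12923776 + 416417 = 168425505, q_5 = 13·921697 + 29698 = 12011759 → 168425505/12011759
APPEND 29: p_6 = 29·168425505 + 12923776 = 4897263421, q_6 = 29·12011759 + 921697 = 349262708 → 4897263421/349262708
APPEND 43: p_7 = 43·4897263421 + 168425505 = 210750752608, q_7 = 43·349262708 + 12011759 = 15030308203 → 210750752608/15030308203
APPEND 15: p_8 = 15·210750752608 + 4897263421 = 3166158552541, q_8 = 15·15030308203 + 349262708 = 225803885753 → 3166158552541/225803885753
APPEND 34: p_9 = 34·3166158552541 + 210750752608 = 107860141539002, q_9 = 34·225803885753 + 15030308203 = 7692362423805 → 107860141539002/7692362423805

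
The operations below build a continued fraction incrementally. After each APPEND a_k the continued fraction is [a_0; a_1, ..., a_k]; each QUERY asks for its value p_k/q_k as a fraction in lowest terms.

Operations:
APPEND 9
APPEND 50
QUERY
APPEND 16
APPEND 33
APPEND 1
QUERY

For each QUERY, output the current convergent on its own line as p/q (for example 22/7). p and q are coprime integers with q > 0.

APPEND 9: p_0 = 9·1 + 0 = 9, q_0 = 9·0 + 1 = 1 → 9/1
APPEND 50: p_1 = 50·9 + 1 = 451, q_1 = 50·1 + 0 = 50 → 451/50
APPEND 16: p_2 = 16·451 + 9 = 7225, q_2 = 16·50 + 1 = 801 → 7225/801
APPEND 33: p_3 = 33·7225 + 451 = 238876, q_3 = 33·801 + 50 = 26483 → 238876/26483
APPEND 1: p_4 = 1·238876 + 7225 = 246101, q_4 = 1·26483 + 801 = 27284 → 246101/27284

451/50
246101/27284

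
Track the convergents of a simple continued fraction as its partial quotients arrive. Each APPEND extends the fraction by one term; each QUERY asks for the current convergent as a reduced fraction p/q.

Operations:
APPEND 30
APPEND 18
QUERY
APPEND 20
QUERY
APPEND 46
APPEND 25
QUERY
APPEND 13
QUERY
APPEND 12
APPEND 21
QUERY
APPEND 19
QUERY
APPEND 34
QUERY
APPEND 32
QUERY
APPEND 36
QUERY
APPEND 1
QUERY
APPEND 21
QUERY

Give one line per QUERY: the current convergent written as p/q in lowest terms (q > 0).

APPEND 30: p_0 = 30·1 + 0 = 30, q_0 = 30·0 + 1 = 1 → 30/1
APPEND 18: p_1 = 18·30 + 1 = 541, q_1 = 18·1 + 0 = 18 → 541/18
APPEND 20: p_2 = 20·541 + 30 = 10850, q_2 = 20·18 + 1 = 361 → 10850/361
APPEND 46: p_3 = 46·10850 + 541 = 499641, q_3 = 46·361 + 18 = 16624 → 499641/16624
APPEND 25: p_4 = 25·499641 + 10850 = 12501875, q_4 = 25·16624 + 361 = 415961 → 12501875/415961
APPEND 13: p_5 = 13·12501875 + 499641 = 163024016, q_5 = 13·415961 + 16624 = 5424117 → 163024016/5424117
APPEND 12: p_6 = 12·163024016 + 12501875 = 1968790067, q_6 = 12·5424117 + 415961 = 65505365 → 1968790067/65505365
APPEND 21: p_7 = 21·1968790067 + 163024016 = 41507615423, q_7 = 21·65505365 + 5424117 = 1381036782 → 41507615423/1381036782
APPEND 19: p_8 = 19·41507615423 + 1968790067 = 790613483104, q_8 = 19·1381036782 + 65505365 = 26305204223 → 790613483104/26305204223
APPEND 34: p_9 = 34·790613483104 + 41507615423 = 26922366040959, q_9 = 34·26305204223 + 1381036782 = 895757980364 → 26922366040959/895757980364
APPEND 32: p_10 = 32·26922366040959 + 790613483104 = 862306326793792, q_10 = 32·895757980364 + 26305204223 = 28690560575871 → 862306326793792/28690560575871
APPEND 36: p_11 = 36·862306326793792 + 26922366040959 = 31069950130617471, q_11 = 36·28690560575871 + 895757980364 = 1033755938711720 → 31069950130617471/1033755938711720
APPEND 1: p_12 = 1·31069950130617471 + 862306326793792 = 31932256457411263, q_12 = 1·1033755938711720 + 28690560575871 = 1062446499287591 → 31932256457411263/1062446499287591
APPEND 21: p_13 = 21·31932256457411263 + 31069950130617471 = 701647335736253994, q_13 = 21·1062446499287591 + 1033755938711720 = 23345132423751131 → 701647335736253994/23345132423751131

541/18
10850/361
12501875/415961
163024016/5424117
41507615423/1381036782
790613483104/26305204223
26922366040959/895757980364
862306326793792/28690560575871
31069950130617471/1033755938711720
31932256457411263/1062446499287591
701647335736253994/23345132423751131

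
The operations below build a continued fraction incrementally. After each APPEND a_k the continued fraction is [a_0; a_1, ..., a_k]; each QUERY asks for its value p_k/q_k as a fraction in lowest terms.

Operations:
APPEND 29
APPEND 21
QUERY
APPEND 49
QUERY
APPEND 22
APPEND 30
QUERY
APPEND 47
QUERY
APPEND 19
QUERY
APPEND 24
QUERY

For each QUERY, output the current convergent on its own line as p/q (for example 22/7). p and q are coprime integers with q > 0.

APPEND 29: p_0 = 29·1 + 0 = 29, q_0 = 29·0 + 1 = 1 → 29/1
APPEND 21: p_1 = 21·29 + 1 = 610, q_1 = 21·1 + 0 = 21 → 610/21
APPEND 49: p_2 = 49·610 + 29 = 29919, q_2 = 49·21 + 1 = 1030 → 29919/1030
APPEND 22: p_3 = 22·29919 + 610 = 658828, q_3 = 22·1030 + 21 = 22681 → 658828/22681
APPEND 30: p_4 = 30·658828 + 29919 = 19794759, q_4 = 30·22681 + 1030 = 681460 → 19794759/681460
APPEND 47: p_5 = 47·19794759 + 658828 = 931012501, q_5 = 47·681460 + 22681 = 32051301 → 931012501/32051301
APPEND 19: p_6 = 19·931012501 + 19794759 = 17709032278, q_6 = 19·32051301 + 681460 = 609656179 → 17709032278/609656179
APPEND 24: p_7 = 24·17709032278 + 931012501 = 425947787173, q_7 = 24·609656179 + 32051301 = 14663799597 → 425947787173/14663799597

610/21
29919/1030
19794759/681460
931012501/32051301
17709032278/609656179
425947787173/14663799597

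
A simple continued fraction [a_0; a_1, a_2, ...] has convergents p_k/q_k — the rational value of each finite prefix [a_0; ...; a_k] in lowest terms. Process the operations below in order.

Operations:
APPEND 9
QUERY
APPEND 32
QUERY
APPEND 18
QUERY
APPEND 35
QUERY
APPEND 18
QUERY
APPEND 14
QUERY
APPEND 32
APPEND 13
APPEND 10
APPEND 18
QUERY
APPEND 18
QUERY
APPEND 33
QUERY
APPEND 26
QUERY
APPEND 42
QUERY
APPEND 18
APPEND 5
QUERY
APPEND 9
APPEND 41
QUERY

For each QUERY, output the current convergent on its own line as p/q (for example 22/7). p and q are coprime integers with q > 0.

9/1
289/32
5211/577
182674/20227
3293343/364663
46289476/5125509
3528262034481/390674951950
63703656426743/7053734294771
2105748924117000/233163906679393
54813175683468743/6069315307958989
2304259127629804206/255144406840956931
209961646492729526461/23248487599066875666
79388599778703742513061/8790485825830996530047

APPEND 9: p_0 = 9·1 + 0 = 9, q_0 = 9·0 + 1 = 1 → 9/1
APPEND 32: p_1 = 32·9 + 1 = 289, q_1 = 32·1 + 0 = 32 → 289/32
APPEND 18: p_2 = 18·289 + 9 = 5211, q_2 = 18·32 + 1 = 577 → 5211/577
APPEND 35: p_3 = 35·5211 + 289 = 182674, q_3 = 35·577 + 32 = 20227 → 182674/20227
APPEND 18: p_4 = 18·182674 + 5211 = 3293343, q_4 = 18·20227 + 577 = 364663 → 3293343/364663
APPEND 14: p_5 = 14·3293343 + 182674 = 46289476, q_5 = 14·364663 + 20227 = 5125509 → 46289476/5125509
APPEND 32: p_6 = 32·46289476 + 3293343 = 1484556575, q_6 = 32·5125509 + 364663 = 164380951 → 1484556575/164380951
APPEND 13: p_7 = 13·1484556575 + 46289476 = 19345524951, q_7 = 13·164380951 + 5125509 = 2142077872 → 19345524951/2142077872
APPEND 10: p_8 = 10·19345524951 + 1484556575 = 194939806085, q_8 = 10·2142077872 + 164380951 = 21585159671 → 194939806085/21585159671
APPEND 18: p_9 = 18·194939806085 + 19345524951 = 3528262034481, q_9 = 18·21585159671 + 2142077872 = 390674951950 → 3528262034481/390674951950
APPEND 18: p_10 = 18·3528262034481 + 194939806085 = 63703656426743, q_10 = 18·390674951950 + 21585159671 = 7053734294771 → 63703656426743/7053734294771
APPEND 33: p_11 = 33·63703656426743 + 3528262034481 = 2105748924117000, q_11 = 33·7053734294771 + 390674951950 = 233163906679393 → 2105748924117000/233163906679393
APPEND 26: p_12 = 26·2105748924117000 + 63703656426743 = 54813175683468743, q_12 = 26·233163906679393 + 7053734294771 = 6069315307958989 → 54813175683468743/6069315307958989
APPEND 42: p_13 = 42·54813175683468743 + 2105748924117000 = 2304259127629804206, q_13 = 42·6069315307958989 + 233163906679393 = 255144406840956931 → 2304259127629804206/255144406840956931
APPEND 18: p_14 = 18·2304259127629804206 + 54813175683468743 = 41531477473019944451, q_14 = 18·255144406840956931 + 6069315307958989 = 4598668638445183747 → 41531477473019944451/4598668638445183747
APPEND 5: p_15 = 5·41531477473019944451 + 2304259127629804206 = 209961646492729526461, q_15 = 5·4598668638445183747 + 255144406840956931 = 23248487599066875666 → 209961646492729526461/23248487599066875666
APPEND 9: p_16 = 9·209961646492729526461 + 41531477473019944451 = 1931186295907585682600, q_16 = 9·23248487599066875666 + 4598668638445183747 = 213835057030047064741 → 1931186295907585682600/213835057030047064741
APPEND 41: p_17 = 41·1931186295907585682600 + 209961646492729526461 = 79388599778703742513061, q_17 = 41·213835057030047064741 + 23248487599066875666 = 8790485825830996530047 → 79388599778703742513061/8790485825830996530047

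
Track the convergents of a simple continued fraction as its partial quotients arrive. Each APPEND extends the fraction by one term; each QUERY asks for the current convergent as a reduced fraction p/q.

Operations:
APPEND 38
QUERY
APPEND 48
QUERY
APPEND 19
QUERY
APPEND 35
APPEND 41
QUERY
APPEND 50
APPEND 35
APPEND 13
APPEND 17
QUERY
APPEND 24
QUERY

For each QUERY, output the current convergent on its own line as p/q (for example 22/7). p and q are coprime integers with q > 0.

38/1
1825/48
34713/913
49922693/1313036
19457958423256/511771267953
468130443405233/12312479314508

APPEND 38: p_0 = 38·1 + 0 = 38, q_0 = 38·0 + 1 = 1 → 38/1
APPEND 48: p_1 = 48·38 + 1 = 1825, q_1 = 48·1 + 0 = 48 → 1825/48
APPEND 19: p_2 = 19·1825 + 38 = 34713, q_2 = 19·48 + 1 = 913 → 34713/913
APPEND 35: p_3 = 35·34713 + 1825 = 1216780, q_3 = 35·913 + 48 = 32003 → 1216780/32003
APPEND 41: p_4 = 41·1216780 + 34713 = 49922693, q_4 = 41·32003 + 913 = 1313036 → 49922693/1313036
APPEND 50: p_5 = 50·49922693 + 1216780 = 2497351430, q_5 = 50·1313036 + 32003 = 65683803 → 2497351430/65683803
APPEND 35: p_6 = 35·2497351430 + 49922693 = 87457222743, q_6 = 35·65683803 + 1313036 = 2300246141 → 87457222743/2300246141
APPEND 13: p_7 = 13·87457222743 + 2497351430 = 1139441247089, q_7 = 13·2300246141 + 65683803 = 29968883636 → 1139441247089/29968883636
APPEND 17: p_8 = 17·1139441247089 + 87457222743 = 19457958423256, q_8 = 17·29968883636 + 2300246141 = 511771267953 → 19457958423256/511771267953
APPEND 24: p_9 = 24·19457958423256 + 1139441247089 = 468130443405233, q_9 = 24·511771267953 + 29968883636 = 12312479314508 → 468130443405233/12312479314508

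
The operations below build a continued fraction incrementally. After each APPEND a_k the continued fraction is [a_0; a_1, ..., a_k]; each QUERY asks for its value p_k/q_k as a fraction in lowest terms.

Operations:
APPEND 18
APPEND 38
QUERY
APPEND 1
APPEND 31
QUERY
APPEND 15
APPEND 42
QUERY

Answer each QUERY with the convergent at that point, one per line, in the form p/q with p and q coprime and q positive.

685/38
22478/1247
14213144/788495

APPEND 18: p_0 = 18·1 + 0 = 18, q_0 = 18·0 + 1 = 1 → 18/1
APPEND 38: p_1 = 38·18 + 1 = 685, q_1 = 38·1 + 0 = 38 → 685/38
APPEND 1: p_2 = 1·685 + 18 = 703, q_2 = 1·38 + 1 = 39 → 703/39
APPEND 31: p_3 = 31·703 + 685 = 22478, q_3 = 31·39 + 38 = 1247 → 22478/1247
APPEND 15: p_4 = 15·22478 + 703 = 337873, q_4 = 15·1247 + 39 = 18744 → 337873/18744
APPEND 42: p_5 = 42·337873 + 22478 = 14213144, q_5 = 42·18744 + 1247 = 788495 → 14213144/788495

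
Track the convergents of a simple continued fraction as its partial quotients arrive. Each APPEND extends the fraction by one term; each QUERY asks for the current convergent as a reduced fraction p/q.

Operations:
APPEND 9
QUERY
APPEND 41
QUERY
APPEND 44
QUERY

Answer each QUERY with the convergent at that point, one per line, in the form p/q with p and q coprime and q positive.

9/1
370/41
16289/1805

APPEND 9: p_0 = 9·1 + 0 = 9, q_0 = 9·0 + 1 = 1 → 9/1
APPEND 41: p_1 = 41·9 + 1 = 370, q_1 = 41·1 + 0 = 41 → 370/41
APPEND 44: p_2 = 44·370 + 9 = 16289, q_2 = 44·41 + 1 = 1805 → 16289/1805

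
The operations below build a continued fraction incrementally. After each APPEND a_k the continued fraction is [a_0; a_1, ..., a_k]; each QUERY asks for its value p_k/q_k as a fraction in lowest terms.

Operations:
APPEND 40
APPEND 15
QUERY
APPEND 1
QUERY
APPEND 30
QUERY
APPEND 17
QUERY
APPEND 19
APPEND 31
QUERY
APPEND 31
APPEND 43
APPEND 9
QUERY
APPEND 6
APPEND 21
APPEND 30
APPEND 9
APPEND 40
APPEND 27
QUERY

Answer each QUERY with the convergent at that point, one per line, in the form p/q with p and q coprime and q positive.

APPEND 40: p_0 = 40·1 + 0 = 40, q_0 = 40·0 + 1 = 1 → 40/1
APPEND 15: p_1 = 15·40 + 1 = 601, q_1 = 15·1 + 0 = 15 → 601/15
APPEND 1: p_2 = 1·601 + 40 = 641, q_2 = 1·15 + 1 = 16 → 641/16
APPEND 30: p_3 = 30·641 + 601 = 19831, q_3 = 30·16 + 15 = 495 → 19831/495
APPEND 17: p_4 = 17·19831 + 641 = 337768, q_4 = 17·495 + 16 = 8431 → 337768/8431
APPEND 19: p_5 = 19·337768 + 19831 = 6437423, q_5 = 19·8431 + 495 = 160684 → 6437423/160684
APPEND 31: p_6 = 31·6437423 + 337768 = 199897881, q_6 = 31·160684 + 8431 = 4989635 → 199897881/4989635
APPEND 31: p_7 = 31·199897881 + 6437423 = 6203271734, q_7 = 31·4989635 + 160684 = 154839369 → 6203271734/154839369
APPEND 43: p_8 = 43·6203271734 + 199897881 = 266940582443, q_8 = 43·154839369 + 4989635 = 6663082502 → 266940582443/6663082502
APPEND 9: p_9 = 9·266940582443 + 6203271734 = 2408668513721, q_9 = 9·6663082502 + 154839369 = 60122581887 → 2408668513721/60122581887
APPEND 6: p_10 = 6·2408668513721 + 266940582443 = 14718951664769, q_10 = 6·60122581887 + 6663082502 = 367398573824 → 14718951664769/367398573824
APPEND 21: p_11 = 21·14718951664769 + 2408668513721 = 311506653473870, q_11 = 21·367398573824 + 60122581887 = 7775492632191 → 311506653473870/7775492632191
APPEND 30: p_12 = 30·311506653473870 + 14718951664769 = 9359918555880869, q_12 = 30·7775492632191 + 367398573824 = 233632177539554 → 9359918555880869/233632177539554
APPEND 9: p_13 = 9·9359918555880869 + 311506653473870 = 84550773656401691, q_13 = 9·233632177539554 + 7775492632191 = 2110465090488177 → 84550773656401691/2110465090488177
APPEND 40: p_14 = 40·84550773656401691 + 9359918555880869 = 3391390864811948509, q_14 = 40·2110465090488177 + 233632177539554 = 84652235797066634 → 3391390864811948509/84652235797066634
APPEND 27: p_15 = 27·3391390864811948509 + 84550773656401691 = 91652104123579011434, q_15 = 27·84652235797066634 + 2110465090488177 = 2287720831611287295 → 91652104123579011434/2287720831611287295

601/15
641/16
19831/495
337768/8431
199897881/4989635
2408668513721/60122581887
91652104123579011434/2287720831611287295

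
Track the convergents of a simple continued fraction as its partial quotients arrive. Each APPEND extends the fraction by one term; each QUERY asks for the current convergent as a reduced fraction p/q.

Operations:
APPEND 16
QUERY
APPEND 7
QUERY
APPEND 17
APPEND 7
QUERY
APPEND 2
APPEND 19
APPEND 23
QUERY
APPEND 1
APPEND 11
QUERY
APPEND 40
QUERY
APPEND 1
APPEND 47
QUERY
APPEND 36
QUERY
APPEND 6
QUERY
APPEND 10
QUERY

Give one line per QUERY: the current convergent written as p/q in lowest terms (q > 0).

APPEND 16: p_0 = 16·1 + 0 = 16, q_0 = 16·0 + 1 = 1 → 16/1
APPEND 7: p_1 = 7·16 + 1 = 113, q_1 = 7·1 + 0 = 7 → 113/7
APPEND 17: p_2 = 17·113 + 16 = 1937, q_2 = 17·7 + 1 = 120 → 1937/120
APPEND 7: p_3 = 7·1937 + 113 = 13672, q_3 = 7·120 + 7 = 847 → 13672/847
APPEND 2: p_4 = 2·13672 + 1937 = 29281, q_4 = 2·847 + 120 = 1814 → 29281/1814
APPEND 19: p_5 = 19·29281 + 13672 = 570011, q_5 = 19·1814 + 847 = 35313 → 570011/35313
APPEND 23: p_6 = 23·570011 + 29281 = 13139534, q_6 = 23·35313 + 1814 = 814013 → 13139534/814013
APPEND 1: p_7 = 1·13139534 + 570011 = 13709545, q_7 = 1·814013 + 35313 = 849326 → 13709545/849326
APPEND 11: p_8 = 11·13709545 + 13139534 = 163944529, q_8 = 11·849326 + 814013 = 10156599 → 163944529/10156599
APPEND 40: p_9 = 40·163944529 + 13709545 = 6571490705, q_9 = 40·10156599 + 849326 = 407113286 → 6571490705/407113286
APPEND 1: p_10 = 1·6571490705 + 163944529 = 6735435234, q_10 = 1·407113286 + 10156599 = 417269885 → 6735435234/417269885
APPEND 47: p_11 = 47·6735435234 + 6571490705 = 323136946703, q_11 = 47·417269885 + 407113286 = 20018797881 → 323136946703/20018797881
APPEND 36: p_12 = 36·323136946703 + 6735435234 = 11639665516542, q_12 = 36·20018797881 + 417269885 = 721093993601 → 11639665516542/721093993601
APPEND 6: p_13 = 6·11639665516542 + 323136946703 = 70161130045955, q_13 = 6·721093993601 + 20018797881 = 4346582759487 → 70161130045955/4346582759487
APPEND 10: p_14 = 10·70161130045955 + 11639665516542 = 713250965976092, q_14 = 10·4346582759487 + 721093993601 = 44186921588471 → 713250965976092/44186921588471

16/1
113/7
13672/847
13139534/814013
163944529/10156599
6571490705/407113286
323136946703/20018797881
11639665516542/721093993601
70161130045955/4346582759487
713250965976092/44186921588471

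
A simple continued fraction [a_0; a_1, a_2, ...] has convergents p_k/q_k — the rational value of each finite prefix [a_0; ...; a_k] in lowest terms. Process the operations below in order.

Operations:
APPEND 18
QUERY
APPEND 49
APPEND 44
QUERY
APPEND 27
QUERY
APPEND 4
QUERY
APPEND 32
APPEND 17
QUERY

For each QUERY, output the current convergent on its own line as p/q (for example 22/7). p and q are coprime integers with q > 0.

18/1
38870/2157
1050373/58288
4240362/235309
2328853631/129234301

APPEND 18: p_0 = 18·1 + 0 = 18, q_0 = 18·0 + 1 = 1 → 18/1
APPEND 49: p_1 = 49·18 + 1 = 883, q_1 = 49·1 + 0 = 49 → 883/49
APPEND 44: p_2 = 44·883 + 18 = 38870, q_2 = 44·49 + 1 = 2157 → 38870/2157
APPEND 27: p_3 = 27·38870 + 883 = 1050373, q_3 = 27·2157 + 49 = 58288 → 1050373/58288
APPEND 4: p_4 = 4·1050373 + 38870 = 4240362, q_4 = 4·58288 + 2157 = 235309 → 4240362/235309
APPEND 32: p_5 = 32·4240362 + 1050373 = 136741957, q_5 = 32·235309 + 58288 = 7588176 → 136741957/7588176
APPEND 17: p_6 = 17·136741957 + 4240362 = 2328853631, q_6 = 17·7588176 + 235309 = 129234301 → 2328853631/129234301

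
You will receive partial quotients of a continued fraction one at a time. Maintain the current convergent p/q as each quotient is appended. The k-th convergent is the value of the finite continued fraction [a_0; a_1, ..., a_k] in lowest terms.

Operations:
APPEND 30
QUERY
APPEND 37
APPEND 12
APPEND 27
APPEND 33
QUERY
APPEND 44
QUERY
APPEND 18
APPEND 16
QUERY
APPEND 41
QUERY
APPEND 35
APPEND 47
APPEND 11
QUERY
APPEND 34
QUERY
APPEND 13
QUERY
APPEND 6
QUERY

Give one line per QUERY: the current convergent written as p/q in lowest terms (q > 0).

APPEND 30: p_0 = 30·1 + 0 = 30, q_0 = 30·0 + 1 = 1 → 30/1
APPEND 37: p_1 = 37·30 + 1 = 1111, q_1 = 37·1 + 0 = 37 → 1111/37
APPEND 12: p_2 = 12·1111 + 30 = 13362, q_2 = 12·37 + 1 = 445 → 13362/445
APPEND 27: p_3 = 27·13362 + 1111 = 361885, q_3 = 27·445 + 37 = 12052 → 361885/12052
APPEND 33: p_4 = 33·361885 + 13362 = 11955567, q_4 = 33·12052 + 445 = 398161 → 11955567/398161
APPEND 44: p_5 = 44·11955567 + 361885 = 526406833, q_5 = 44·398161 + 12052 = 17531136 → 526406833/17531136
APPEND 18: p_6 = 18·526406833 + 11955567 = 9487278561, q_6 = 18·17531136 + 398161 = 315958609 → 9487278561/315958609
APPEND 16: p_7 = 16·9487278561 + 526406833 = 152322863809, q_7 = 16·315958609 + 17531136 = 5072868880 → 152322863809/5072868880
APPEND 41: p_8 = 41·152322863809 + 9487278561 = 6254724694730, q_8 = 41·5072868880 + 315958609 = 208303582689 → 6254724694730/208303582689
APPEND 35: p_9 = 35·6254724694730 + 152322863809 = 219067687179359, q_9 = 35·208303582689 + 5072868880 = 7295698262995 → 219067687179359/7295698262995
APPEND 47: p_10 = 47·219067687179359 + 6254724694730 = 10302436022124603, q_10 = 47·7295698262995 + 208303582689 = 343106121943454 → 10302436022124603/343106121943454
APPEND 11: p_11 = 11·10302436022124603 + 219067687179359 = 113545863930549992, q_11 = 11·343106121943454 + 7295698262995 = 3781463039640989 → 113545863930549992/3781463039640989
APPEND 34: p_12 = 34·113545863930549992 + 10302436022124603 = 3870861809660824331, q_12 = 34·3781463039640989 + 343106121943454 = 128912849469737080 → 3870861809660824331/128912849469737080
APPEND 13: p_13 = 13·3870861809660824331 + 113545863930549992 = 50434749389521266295, q_13 = 13·128912849469737080 + 3781463039640989 = 1679648506146223029 → 50434749389521266295/1679648506146223029
APPEND 6: p_14 = 6·50434749389521266295 + 3870861809660824331 = 306479358146788422101, q_14 = 6·1679648506146223029 + 128912849469737080 = 10206803886347075254 → 306479358146788422101/10206803886347075254

30/1
11955567/398161
526406833/17531136
152322863809/5072868880
6254724694730/208303582689
113545863930549992/3781463039640989
3870861809660824331/128912849469737080
50434749389521266295/1679648506146223029
306479358146788422101/10206803886347075254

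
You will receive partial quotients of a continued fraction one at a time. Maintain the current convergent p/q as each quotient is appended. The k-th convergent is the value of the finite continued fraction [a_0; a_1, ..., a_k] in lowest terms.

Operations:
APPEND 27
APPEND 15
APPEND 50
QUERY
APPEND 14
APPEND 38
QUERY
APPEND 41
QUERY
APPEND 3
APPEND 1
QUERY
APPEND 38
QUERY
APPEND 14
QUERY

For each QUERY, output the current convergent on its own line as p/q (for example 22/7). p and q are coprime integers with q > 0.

20327/751
10849719/400853
445123463/16445502
1791343571/66182861
69417275806/2564686077
973633204855/35971787939

APPEND 27: p_0 = 27·1 + 0 = 27, q_0 = 27·0 + 1 = 1 → 27/1
APPEND 15: p_1 = 15·27 + 1 = 406, q_1 = 15·1 + 0 = 15 → 406/15
APPEND 50: p_2 = 50·406 + 27 = 20327, q_2 = 50·15 + 1 = 751 → 20327/751
APPEND 14: p_3 = 14·20327 + 406 = 284984, q_3 = 14·751 + 15 = 10529 → 284984/10529
APPEND 38: p_4 = 38·284984 + 20327 = 10849719, q_4 = 38·10529 + 751 = 400853 → 10849719/400853
APPEND 41: p_5 = 41·10849719 + 284984 = 445123463, q_5 = 41·400853 + 10529 = 16445502 → 445123463/16445502
APPEND 3: p_6 = 3·445123463 + 10849719 = 1346220108, q_6 = 3·16445502 + 400853 = 49737359 → 1346220108/49737359
APPEND 1: p_7 = 1·1346220108 + 445123463 = 1791343571, q_7 = 1·49737359 + 16445502 = 66182861 → 1791343571/66182861
APPEND 38: p_8 = 38·1791343571 + 1346220108 = 69417275806, q_8 = 38·66182861 + 49737359 = 2564686077 → 69417275806/2564686077
APPEND 14: p_9 = 14·69417275806 + 1791343571 = 973633204855, q_9 = 14·2564686077 + 66182861 = 35971787939 → 973633204855/35971787939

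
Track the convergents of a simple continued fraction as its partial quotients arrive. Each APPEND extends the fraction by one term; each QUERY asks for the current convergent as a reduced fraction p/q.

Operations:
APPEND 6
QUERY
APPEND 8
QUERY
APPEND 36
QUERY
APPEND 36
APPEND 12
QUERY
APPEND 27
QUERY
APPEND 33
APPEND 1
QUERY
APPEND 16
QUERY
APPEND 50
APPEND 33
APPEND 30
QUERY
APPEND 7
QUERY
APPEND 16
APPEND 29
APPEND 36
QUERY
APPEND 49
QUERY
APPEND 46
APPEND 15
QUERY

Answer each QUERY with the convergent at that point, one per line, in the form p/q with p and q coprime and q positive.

6/1
49/8
1770/289
766998/125233
20772715/3391703
707039308/115443135
11998895521/1959141592
595605915885408/97248644278145
4189074920000191/683978862338862
70814547541623451756/11562374650620633197
3471878021948909901691/566877228262082663688
2400129931379821093844821/391885600348858430106363

APPEND 6: p_0 = 6·1 + 0 = 6, q_0 = 6·0 + 1 = 1 → 6/1
APPEND 8: p_1 = 8·6 + 1 = 49, q_1 = 8·1 + 0 = 8 → 49/8
APPEND 36: p_2 = 36·49 + 6 = 1770, q_2 = 36·8 + 1 = 289 → 1770/289
APPEND 36: p_3 = 36·1770 + 49 = 63769, q_3 = 36·289 + 8 = 10412 → 63769/10412
APPEND 12: p_4 = 12·63769 + 1770 = 766998, q_4 = 12·10412 + 289 = 125233 → 766998/125233
APPEND 27: p_5 = 27·766998 + 63769 = 20772715, q_5 = 27·125233 + 10412 = 3391703 → 20772715/3391703
APPEND 33: p_6 = 33·20772715 + 766998 = 686266593, q_6 = 33·3391703 + 125233 = 112051432 → 686266593/112051432
APPEND 1: p_7 = 1·686266593 + 20772715 = 707039308, q_7 = 1·112051432 + 3391703 = 115443135 → 707039308/115443135
APPEND 16: p_8 = 16·707039308 + 686266593 = 11998895521, q_8 = 16·115443135 + 112051432 = 1959141592 → 11998895521/1959141592
APPEND 50: p_9 = 50·11998895521 + 707039308 = 600651815358, q_9 = 50·1959141592 + 115443135 = 98072522735 → 600651815358/98072522735
APPEND 33: p_10 = 33·600651815358 + 11998895521 = 19833508802335, q_10 = 33·98072522735 + 1959141592 = 3238352391847 → 19833508802335/3238352391847
APPEND 30: p_11 = 30·19833508802335 + 600651815358 = 595605915885408, q_11 = 30·3238352391847 + 98072522735 = 97248644278145 → 595605915885408/97248644278145
APPEND 7: p_12 = 7·595605915885408 + 19833508802335 = 4189074920000191, q_12 = 7·97248644278145 + 3238352391847 = 683978862338862 → 4189074920000191/683978862338862
APPEND 16: p_13 = 16·4189074920000191 + 595605915885408 = 67620804635888464, q_13 = 16·683978862338862 + 97248644278145 = 11040910441699937 → 67620804635888464/11040910441699937
APPEND 29: p_14 = 29·67620804635888464 + 4189074920000191 = 1965192409360765647, q_14 = 29·11040910441699937 + 683978862338862 = 320870381671637035 → 1965192409360765647/320870381671637035
APPEND 36: p_15 = 36·1965192409360765647 + 67620804635888464 = 70814547541623451756, q_15 = 36·320870381671637035 + 11040910441699937 = 11562374650620633197 → 70814547541623451756/11562374650620633197
APPEND 49: p_16 = 49·70814547541623451756 + 1965192409360765647 = 3471878021948909901691, q_16 = 49·11562374650620633197 + 320870381671637035 = 566877228262082663688 → 3471878021948909901691/566877228262082663688
APPEND 46: p_17 = 46·3471878021948909901691 + 70814547541623451756 = 159777203557191478929542, q_17 = 46·566877228262082663688 + 11562374650620633197 = 26087914874706423162845 → 159777203557191478929542/26087914874706423162845
APPEND 15: p_18 = 15·159777203557191478929542 + 3471878021948909901691 = 2400129931379821093844821, q_18 = 15·26087914874706423162845 + 566877228262082663688 = 391885600348858430106363 → 2400129931379821093844821/391885600348858430106363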